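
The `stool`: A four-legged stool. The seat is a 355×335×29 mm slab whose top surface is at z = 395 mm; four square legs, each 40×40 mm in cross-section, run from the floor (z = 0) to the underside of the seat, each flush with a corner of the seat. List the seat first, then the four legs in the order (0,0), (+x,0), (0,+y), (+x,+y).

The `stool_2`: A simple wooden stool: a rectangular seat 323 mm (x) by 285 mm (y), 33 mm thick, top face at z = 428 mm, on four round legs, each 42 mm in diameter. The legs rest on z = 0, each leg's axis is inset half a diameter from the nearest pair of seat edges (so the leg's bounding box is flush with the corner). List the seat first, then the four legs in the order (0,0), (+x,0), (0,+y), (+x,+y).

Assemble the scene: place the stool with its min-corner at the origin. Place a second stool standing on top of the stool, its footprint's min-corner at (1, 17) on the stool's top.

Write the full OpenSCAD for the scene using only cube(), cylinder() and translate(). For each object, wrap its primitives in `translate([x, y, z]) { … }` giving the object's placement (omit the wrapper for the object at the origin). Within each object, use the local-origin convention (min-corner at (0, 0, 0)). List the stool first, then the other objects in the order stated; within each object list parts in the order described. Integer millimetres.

translate([0, 0, 366]) cube([355, 335, 29]);
cube([40, 40, 366]);
translate([315, 0, 0]) cube([40, 40, 366]);
translate([0, 295, 0]) cube([40, 40, 366]);
translate([315, 295, 0]) cube([40, 40, 366]);
translate([1, 17, 395]) {
  translate([0, 0, 395]) cube([323, 285, 33]);
  translate([21, 21, 0]) cylinder(h = 395, r = 21);
  translate([302, 21, 0]) cylinder(h = 395, r = 21);
  translate([21, 264, 0]) cylinder(h = 395, r = 21);
  translate([302, 264, 0]) cylinder(h = 395, r = 21);
}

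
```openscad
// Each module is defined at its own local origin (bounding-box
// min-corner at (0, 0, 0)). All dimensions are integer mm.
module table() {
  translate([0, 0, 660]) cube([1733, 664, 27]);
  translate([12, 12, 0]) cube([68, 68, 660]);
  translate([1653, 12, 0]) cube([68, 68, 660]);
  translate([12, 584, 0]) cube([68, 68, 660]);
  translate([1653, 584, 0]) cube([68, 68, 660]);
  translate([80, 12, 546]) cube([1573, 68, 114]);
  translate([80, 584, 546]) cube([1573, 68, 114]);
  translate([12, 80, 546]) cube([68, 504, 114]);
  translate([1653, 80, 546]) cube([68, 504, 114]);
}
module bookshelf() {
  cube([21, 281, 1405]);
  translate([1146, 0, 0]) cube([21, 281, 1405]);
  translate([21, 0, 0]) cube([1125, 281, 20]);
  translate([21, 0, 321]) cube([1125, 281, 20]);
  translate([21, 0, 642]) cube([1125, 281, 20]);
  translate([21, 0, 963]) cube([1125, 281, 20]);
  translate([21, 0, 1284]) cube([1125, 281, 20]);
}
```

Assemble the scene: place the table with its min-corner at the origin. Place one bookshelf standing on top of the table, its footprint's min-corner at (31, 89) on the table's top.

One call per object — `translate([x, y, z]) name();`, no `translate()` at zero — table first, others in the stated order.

table();
translate([31, 89, 687]) bookshelf();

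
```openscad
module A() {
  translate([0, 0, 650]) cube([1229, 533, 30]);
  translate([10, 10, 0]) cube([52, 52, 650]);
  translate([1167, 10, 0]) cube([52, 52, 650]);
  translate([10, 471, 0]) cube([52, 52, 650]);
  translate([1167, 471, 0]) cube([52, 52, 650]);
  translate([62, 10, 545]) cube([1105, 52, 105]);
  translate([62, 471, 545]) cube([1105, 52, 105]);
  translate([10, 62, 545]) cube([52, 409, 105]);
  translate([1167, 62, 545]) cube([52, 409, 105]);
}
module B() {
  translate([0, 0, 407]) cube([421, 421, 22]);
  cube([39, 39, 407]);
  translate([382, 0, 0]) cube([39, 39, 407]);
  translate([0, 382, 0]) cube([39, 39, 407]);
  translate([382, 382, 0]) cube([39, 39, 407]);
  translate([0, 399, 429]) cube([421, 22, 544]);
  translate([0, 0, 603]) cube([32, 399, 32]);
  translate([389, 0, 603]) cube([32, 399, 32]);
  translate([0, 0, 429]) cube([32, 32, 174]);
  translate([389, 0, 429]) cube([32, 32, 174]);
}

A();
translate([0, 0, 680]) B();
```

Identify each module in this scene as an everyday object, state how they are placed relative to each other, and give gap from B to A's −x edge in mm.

A is a table. B is a chair. The chair is on top of the table. The gap from the chair to the table's −x edge is 0 mm.

The chair's min-x is at 0; the table's min-x is 0; gap = 0 mm.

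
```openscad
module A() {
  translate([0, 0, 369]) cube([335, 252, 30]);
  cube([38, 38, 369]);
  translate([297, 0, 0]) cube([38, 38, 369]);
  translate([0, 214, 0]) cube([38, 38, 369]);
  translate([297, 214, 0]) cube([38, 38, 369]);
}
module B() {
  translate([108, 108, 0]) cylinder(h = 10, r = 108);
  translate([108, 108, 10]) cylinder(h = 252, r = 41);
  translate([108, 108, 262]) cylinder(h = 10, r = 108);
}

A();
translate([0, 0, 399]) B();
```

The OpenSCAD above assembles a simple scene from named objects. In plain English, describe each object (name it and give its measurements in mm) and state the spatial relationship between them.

A is a four-legged stool. The seat is a 335×252×30 mm slab whose top surface is at z = 399 mm; four square legs, each 38×38 mm in cross-section, run from the floor (z = 0) to the underside of the seat, each flush with a corner of the seat.

B is a spool: two coaxial disc flanges of radius 108 mm and thickness 10 mm, joined by a core cylinder of radius 41 mm and height 252 mm. The lower flange rests on z = 0 and the three cylinders share a vertical axis.

The spool is on top of the stool.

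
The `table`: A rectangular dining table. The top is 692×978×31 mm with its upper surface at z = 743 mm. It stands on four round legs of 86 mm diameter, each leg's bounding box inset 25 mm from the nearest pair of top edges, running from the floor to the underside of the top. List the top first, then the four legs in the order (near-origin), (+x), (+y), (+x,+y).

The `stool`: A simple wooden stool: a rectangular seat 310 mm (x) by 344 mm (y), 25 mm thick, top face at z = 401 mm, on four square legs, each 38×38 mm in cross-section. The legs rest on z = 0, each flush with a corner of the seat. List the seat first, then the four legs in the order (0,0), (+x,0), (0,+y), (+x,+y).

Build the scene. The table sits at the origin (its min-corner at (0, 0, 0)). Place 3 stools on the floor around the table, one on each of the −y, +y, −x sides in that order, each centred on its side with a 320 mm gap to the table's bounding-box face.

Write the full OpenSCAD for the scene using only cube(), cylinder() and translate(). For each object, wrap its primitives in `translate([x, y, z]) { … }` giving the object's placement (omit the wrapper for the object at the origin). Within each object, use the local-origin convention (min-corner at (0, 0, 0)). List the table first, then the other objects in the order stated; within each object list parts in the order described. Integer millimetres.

translate([0, 0, 712]) cube([692, 978, 31]);
translate([68, 68, 0]) cylinder(h = 712, r = 43);
translate([624, 68, 0]) cylinder(h = 712, r = 43);
translate([68, 910, 0]) cylinder(h = 712, r = 43);
translate([624, 910, 0]) cylinder(h = 712, r = 43);
translate([191, -664, 0]) {
  translate([0, 0, 376]) cube([310, 344, 25]);
  cube([38, 38, 376]);
  translate([272, 0, 0]) cube([38, 38, 376]);
  translate([0, 306, 0]) cube([38, 38, 376]);
  translate([272, 306, 0]) cube([38, 38, 376]);
}
translate([191, 1298, 0]) {
  translate([0, 0, 376]) cube([310, 344, 25]);
  cube([38, 38, 376]);
  translate([272, 0, 0]) cube([38, 38, 376]);
  translate([0, 306, 0]) cube([38, 38, 376]);
  translate([272, 306, 0]) cube([38, 38, 376]);
}
translate([-630, 317, 0]) {
  translate([0, 0, 376]) cube([310, 344, 25]);
  cube([38, 38, 376]);
  translate([272, 0, 0]) cube([38, 38, 376]);
  translate([0, 306, 0]) cube([38, 38, 376]);
  translate([272, 306, 0]) cube([38, 38, 376]);
}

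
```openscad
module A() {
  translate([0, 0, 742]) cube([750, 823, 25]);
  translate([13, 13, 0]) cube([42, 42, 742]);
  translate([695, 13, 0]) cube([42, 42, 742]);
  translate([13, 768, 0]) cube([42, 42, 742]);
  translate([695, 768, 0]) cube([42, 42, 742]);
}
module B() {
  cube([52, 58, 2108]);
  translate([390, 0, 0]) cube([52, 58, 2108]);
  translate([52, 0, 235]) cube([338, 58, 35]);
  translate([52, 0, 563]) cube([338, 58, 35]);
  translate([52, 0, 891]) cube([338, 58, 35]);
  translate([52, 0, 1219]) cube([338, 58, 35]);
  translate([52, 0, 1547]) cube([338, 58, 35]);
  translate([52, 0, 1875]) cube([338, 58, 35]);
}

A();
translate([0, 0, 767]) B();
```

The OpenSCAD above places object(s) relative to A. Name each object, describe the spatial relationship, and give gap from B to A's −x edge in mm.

The ladder's min-x is at 0; the table's min-x is 0; gap = 0 mm.

A is a table. B is a ladder. The ladder is on top of the table. The gap from the ladder to the table's −x edge is 0 mm.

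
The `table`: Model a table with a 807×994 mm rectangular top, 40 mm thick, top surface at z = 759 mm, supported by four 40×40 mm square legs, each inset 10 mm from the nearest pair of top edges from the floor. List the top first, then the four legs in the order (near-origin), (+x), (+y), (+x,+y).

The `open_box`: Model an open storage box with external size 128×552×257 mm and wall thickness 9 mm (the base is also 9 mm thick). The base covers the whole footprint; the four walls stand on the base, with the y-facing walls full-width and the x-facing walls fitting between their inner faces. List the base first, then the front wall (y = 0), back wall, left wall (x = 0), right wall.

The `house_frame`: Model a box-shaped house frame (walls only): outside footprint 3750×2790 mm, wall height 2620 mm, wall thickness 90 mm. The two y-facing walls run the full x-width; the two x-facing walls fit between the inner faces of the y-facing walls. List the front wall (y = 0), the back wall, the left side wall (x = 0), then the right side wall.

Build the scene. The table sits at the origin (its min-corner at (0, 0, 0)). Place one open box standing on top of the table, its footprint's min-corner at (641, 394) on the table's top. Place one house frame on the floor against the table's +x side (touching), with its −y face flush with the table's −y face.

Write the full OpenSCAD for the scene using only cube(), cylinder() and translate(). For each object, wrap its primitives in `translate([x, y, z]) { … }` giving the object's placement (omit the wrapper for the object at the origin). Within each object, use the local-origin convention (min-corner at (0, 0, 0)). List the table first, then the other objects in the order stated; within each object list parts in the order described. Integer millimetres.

translate([0, 0, 719]) cube([807, 994, 40]);
translate([10, 10, 0]) cube([40, 40, 719]);
translate([757, 10, 0]) cube([40, 40, 719]);
translate([10, 944, 0]) cube([40, 40, 719]);
translate([757, 944, 0]) cube([40, 40, 719]);
translate([641, 394, 759]) {
  cube([128, 552, 9]);
  translate([0, 0, 9]) cube([128, 9, 248]);
  translate([0, 543, 9]) cube([128, 9, 248]);
  translate([0, 9, 9]) cube([9, 534, 248]);
  translate([119, 9, 9]) cube([9, 534, 248]);
}
translate([807, 0, 0]) {
  cube([3750, 90, 2620]);
  translate([0, 2700, 0]) cube([3750, 90, 2620]);
  translate([0, 90, 0]) cube([90, 2610, 2620]);
  translate([3660, 90, 0]) cube([90, 2610, 2620]);
}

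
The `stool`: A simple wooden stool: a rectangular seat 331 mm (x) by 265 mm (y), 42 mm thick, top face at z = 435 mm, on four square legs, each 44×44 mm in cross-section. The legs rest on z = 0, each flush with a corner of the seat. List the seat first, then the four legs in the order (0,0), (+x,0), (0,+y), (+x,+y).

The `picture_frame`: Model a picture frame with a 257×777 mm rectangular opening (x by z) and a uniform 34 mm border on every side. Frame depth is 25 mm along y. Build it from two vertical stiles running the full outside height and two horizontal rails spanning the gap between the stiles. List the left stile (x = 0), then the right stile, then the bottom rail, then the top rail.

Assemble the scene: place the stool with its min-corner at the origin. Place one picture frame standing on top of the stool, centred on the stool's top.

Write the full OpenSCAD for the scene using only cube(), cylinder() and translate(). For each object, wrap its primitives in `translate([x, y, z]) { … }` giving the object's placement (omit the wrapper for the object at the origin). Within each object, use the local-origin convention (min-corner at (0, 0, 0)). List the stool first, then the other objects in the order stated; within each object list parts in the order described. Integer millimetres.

translate([0, 0, 393]) cube([331, 265, 42]);
cube([44, 44, 393]);
translate([287, 0, 0]) cube([44, 44, 393]);
translate([0, 221, 0]) cube([44, 44, 393]);
translate([287, 221, 0]) cube([44, 44, 393]);
translate([3, 120, 435]) {
  cube([34, 25, 845]);
  translate([291, 0, 0]) cube([34, 25, 845]);
  translate([34, 0, 0]) cube([257, 25, 34]);
  translate([34, 0, 811]) cube([257, 25, 34]);
}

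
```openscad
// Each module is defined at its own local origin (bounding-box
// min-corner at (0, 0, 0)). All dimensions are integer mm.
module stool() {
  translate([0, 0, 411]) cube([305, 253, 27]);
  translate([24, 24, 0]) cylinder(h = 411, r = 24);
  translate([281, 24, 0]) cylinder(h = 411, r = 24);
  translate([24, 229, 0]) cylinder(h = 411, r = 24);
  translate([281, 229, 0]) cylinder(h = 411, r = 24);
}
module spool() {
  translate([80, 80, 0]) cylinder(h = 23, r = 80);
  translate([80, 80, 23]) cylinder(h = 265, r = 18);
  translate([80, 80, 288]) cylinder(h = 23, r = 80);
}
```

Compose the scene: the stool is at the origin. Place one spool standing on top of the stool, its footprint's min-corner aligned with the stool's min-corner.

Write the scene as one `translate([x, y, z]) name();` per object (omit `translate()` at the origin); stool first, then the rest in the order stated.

stool();
translate([0, 0, 438]) spool();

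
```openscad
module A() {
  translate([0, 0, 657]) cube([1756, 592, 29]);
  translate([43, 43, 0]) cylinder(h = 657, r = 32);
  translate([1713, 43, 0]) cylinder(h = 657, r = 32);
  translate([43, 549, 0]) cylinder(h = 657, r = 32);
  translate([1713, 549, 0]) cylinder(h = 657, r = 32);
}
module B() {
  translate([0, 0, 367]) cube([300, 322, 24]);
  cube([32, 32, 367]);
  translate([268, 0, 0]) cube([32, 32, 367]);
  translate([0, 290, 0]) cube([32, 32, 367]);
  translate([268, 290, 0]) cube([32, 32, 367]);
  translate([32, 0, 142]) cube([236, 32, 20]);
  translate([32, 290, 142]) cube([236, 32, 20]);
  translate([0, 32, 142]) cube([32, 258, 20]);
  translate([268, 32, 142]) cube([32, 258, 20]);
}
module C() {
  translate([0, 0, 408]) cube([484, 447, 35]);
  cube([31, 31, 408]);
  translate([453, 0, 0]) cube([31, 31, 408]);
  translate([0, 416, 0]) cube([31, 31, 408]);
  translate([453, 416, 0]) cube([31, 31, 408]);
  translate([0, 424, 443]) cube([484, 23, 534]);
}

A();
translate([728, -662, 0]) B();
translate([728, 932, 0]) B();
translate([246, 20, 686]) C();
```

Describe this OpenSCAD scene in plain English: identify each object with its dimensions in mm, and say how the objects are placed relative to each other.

A is a table: top 1756 mm (x) × 592 mm (y), 29 mm thick, upper face at z = 686 mm, on four round legs of 64 mm diameter, each leg's bounding box inset 11 mm from the nearest pair of top edges, running from z = 0 to the bottom of the top.

B is a four-legged stool. The seat is 300×322 mm, 24 mm thick, top at z = 391 mm. It stands on four square legs, each 32×32 mm in cross-section, from z = 0 to the seat underside, each flush with a corner of the seat. Four stretchers, 32 mm wide and 20 mm tall, connect adjacent legs with their undersides at z = 142 mm, each running between the inner faces of the legs it joins and aligned with the legs' outer faces on the other axis.

C is a chair: 484×447 mm seat, 35 mm thick, top at z = 443 mm, on four 31 mm square corner legs flush with the seat edges. A 23 mm thick backrest slab spans the full seat width, extending 534 mm above the seat top, its back face flush with the seat's +y edge.

Two stools sit around the table at the −y, +y sides. The chair is on top of the table.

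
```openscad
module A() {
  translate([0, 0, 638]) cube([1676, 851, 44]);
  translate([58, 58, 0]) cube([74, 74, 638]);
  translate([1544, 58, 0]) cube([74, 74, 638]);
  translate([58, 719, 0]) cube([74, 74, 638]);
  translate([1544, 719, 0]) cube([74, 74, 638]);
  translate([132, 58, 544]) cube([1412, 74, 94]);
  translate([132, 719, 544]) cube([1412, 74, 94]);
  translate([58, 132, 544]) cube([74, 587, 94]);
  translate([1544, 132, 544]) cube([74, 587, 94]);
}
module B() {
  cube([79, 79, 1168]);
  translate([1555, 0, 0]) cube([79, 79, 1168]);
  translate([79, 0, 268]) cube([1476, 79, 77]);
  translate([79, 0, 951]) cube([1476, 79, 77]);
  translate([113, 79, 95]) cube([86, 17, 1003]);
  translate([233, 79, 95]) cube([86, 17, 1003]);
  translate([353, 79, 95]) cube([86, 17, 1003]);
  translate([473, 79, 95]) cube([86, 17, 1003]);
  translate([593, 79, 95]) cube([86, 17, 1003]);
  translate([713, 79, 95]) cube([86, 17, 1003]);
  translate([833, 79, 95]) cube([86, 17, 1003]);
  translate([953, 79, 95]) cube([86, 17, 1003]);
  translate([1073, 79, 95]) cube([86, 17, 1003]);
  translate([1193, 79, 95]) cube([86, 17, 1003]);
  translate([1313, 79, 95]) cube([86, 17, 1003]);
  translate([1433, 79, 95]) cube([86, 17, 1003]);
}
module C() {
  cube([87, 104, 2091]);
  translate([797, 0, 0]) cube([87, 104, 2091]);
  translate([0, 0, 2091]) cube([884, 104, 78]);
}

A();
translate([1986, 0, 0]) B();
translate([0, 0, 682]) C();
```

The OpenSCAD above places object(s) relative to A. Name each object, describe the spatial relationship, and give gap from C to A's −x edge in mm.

A is a table. B is a fence section. C is a door frame. The fence section is on the floor beside the table on its +x side. The door frame is on top of the table. The gap from the door frame to the table's −x edge is 0 mm.

The door frame's min-x is at 0; the table's min-x is 0; gap = 0 mm.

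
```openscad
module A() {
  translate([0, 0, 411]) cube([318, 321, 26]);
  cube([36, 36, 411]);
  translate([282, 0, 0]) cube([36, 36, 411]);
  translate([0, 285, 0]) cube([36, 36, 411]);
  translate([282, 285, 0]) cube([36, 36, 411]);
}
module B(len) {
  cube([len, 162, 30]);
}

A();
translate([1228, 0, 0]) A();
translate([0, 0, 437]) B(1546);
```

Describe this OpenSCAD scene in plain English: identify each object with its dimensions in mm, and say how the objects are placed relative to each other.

A is a four-legged stool. The seat is a 318×321×26 mm slab whose top surface is at z = 437 mm; four square legs, each 36×36 mm in cross-section, run from the floor (z = 0) to the underside of the seat, each flush with a corner of the seat.

B is a rectangular beam 1546 mm long (x), 162 mm deep (y), 30 mm thick (z).

The beam spans the tops of two stools placed 910 mm apart, resting at z = 437 mm.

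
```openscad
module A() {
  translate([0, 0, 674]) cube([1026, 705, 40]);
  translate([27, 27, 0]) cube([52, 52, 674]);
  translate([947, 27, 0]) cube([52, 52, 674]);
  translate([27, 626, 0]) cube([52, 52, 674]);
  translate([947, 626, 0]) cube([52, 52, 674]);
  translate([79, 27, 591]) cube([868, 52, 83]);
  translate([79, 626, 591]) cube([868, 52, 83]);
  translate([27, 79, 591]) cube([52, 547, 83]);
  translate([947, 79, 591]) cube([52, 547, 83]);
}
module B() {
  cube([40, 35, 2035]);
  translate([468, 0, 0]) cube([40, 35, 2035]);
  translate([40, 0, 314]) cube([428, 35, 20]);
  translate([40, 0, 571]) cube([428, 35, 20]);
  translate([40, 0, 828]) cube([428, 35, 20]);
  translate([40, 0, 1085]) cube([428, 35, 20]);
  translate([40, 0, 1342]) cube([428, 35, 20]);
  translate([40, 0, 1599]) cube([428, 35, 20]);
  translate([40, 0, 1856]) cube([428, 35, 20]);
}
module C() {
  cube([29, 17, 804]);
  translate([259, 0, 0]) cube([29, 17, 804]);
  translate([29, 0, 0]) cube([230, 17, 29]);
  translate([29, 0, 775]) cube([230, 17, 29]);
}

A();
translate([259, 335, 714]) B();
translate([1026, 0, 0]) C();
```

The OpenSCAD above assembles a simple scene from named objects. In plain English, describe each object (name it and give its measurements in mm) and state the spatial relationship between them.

A is a table with a 1026×705 mm rectangular top, 40 mm thick, top surface at z = 714 mm, supported by four 52×52 mm square legs, each inset 27 mm from the nearest pair of top edges, running from the floor. Four apron rails, 52 mm thick and 83 mm tall, run between adjacent legs with their top edges flush with the underside of the top and their outer faces flush with the legs' outer faces.

B is a straight ladder. Two 40×35 mm vertical rails, 2035 mm tall, stand 508 mm apart (outside-to-outside) with their front faces coplanar on the −y side. 7 rungs, each 35 mm deep and 20 mm tall, span between the inner faces of the rails, front faces flush with the rails. The lowest rung's underside is at z = 314 mm and rungs are spaced 257 mm apart (underside to underside).

C is a picture frame with a 230×746 mm rectangular opening (x by z) and a uniform 29 mm border on every side. Frame depth is 17 mm along y. It is built from two vertical stiles running the full outside height and two horizontal rails spanning the gap between the stiles.

The ladder is on top of the table, centred. The picture frame is against the table's +x side, with their −y faces flush.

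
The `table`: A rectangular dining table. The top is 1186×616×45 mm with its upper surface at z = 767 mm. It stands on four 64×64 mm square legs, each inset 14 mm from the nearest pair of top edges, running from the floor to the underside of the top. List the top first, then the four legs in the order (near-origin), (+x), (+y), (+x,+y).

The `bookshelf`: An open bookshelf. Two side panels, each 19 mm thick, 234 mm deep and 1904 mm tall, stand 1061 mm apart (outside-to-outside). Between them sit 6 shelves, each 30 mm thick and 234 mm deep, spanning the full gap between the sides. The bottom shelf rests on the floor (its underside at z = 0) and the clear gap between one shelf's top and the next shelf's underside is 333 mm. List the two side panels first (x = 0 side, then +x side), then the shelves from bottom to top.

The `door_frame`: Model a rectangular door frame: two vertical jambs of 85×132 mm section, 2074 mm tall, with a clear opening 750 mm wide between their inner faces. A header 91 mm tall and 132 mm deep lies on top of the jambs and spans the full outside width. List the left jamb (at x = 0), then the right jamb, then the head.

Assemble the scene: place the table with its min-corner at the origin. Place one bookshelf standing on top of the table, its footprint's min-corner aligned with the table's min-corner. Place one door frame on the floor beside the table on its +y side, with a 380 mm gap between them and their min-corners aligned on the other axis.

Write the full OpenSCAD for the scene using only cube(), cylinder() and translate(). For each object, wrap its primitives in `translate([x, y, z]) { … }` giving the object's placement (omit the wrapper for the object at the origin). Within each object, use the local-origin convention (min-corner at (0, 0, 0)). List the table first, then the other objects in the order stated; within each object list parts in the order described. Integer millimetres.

translate([0, 0, 722]) cube([1186, 616, 45]);
translate([14, 14, 0]) cube([64, 64, 722]);
translate([1108, 14, 0]) cube([64, 64, 722]);
translate([14, 538, 0]) cube([64, 64, 722]);
translate([1108, 538, 0]) cube([64, 64, 722]);
translate([0, 0, 767]) {
  cube([19, 234, 1904]);
  translate([1042, 0, 0]) cube([19, 234, 1904]);
  translate([19, 0, 0]) cube([1023, 234, 30]);
  translate([19, 0, 363]) cube([1023, 234, 30]);
  translate([19, 0, 726]) cube([1023, 234, 30]);
  translate([19, 0, 1089]) cube([1023, 234, 30]);
  translate([19, 0, 1452]) cube([1023, 234, 30]);
  translate([19, 0, 1815]) cube([1023, 234, 30]);
}
translate([0, 996, 0]) {
  cube([85, 132, 2074]);
  translate([835, 0, 0]) cube([85, 132, 2074]);
  translate([0, 0, 2074]) cube([920, 132, 91]);
}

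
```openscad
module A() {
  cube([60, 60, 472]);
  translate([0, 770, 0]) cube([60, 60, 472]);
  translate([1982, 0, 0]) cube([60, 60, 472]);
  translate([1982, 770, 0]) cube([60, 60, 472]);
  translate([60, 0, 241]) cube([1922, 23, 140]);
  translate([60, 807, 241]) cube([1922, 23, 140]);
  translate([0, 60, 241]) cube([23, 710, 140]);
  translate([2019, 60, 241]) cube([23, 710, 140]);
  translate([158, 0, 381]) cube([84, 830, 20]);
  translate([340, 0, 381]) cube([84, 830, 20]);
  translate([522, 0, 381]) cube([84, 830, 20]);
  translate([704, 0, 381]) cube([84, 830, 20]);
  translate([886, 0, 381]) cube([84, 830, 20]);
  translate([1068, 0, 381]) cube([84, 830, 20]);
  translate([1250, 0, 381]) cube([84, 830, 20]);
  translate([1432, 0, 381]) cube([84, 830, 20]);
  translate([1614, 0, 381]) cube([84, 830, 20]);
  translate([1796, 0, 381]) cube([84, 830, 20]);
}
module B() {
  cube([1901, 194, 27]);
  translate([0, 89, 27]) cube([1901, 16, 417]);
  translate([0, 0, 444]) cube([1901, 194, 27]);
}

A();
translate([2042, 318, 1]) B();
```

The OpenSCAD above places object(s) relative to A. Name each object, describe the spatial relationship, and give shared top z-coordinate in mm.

Both tops at z = 472 mm.

A is a bed frame. B is an I-beam. The I-beam is beside the bed frame with their tops flush at z = 472. The shared top z-coordinate is 472 mm.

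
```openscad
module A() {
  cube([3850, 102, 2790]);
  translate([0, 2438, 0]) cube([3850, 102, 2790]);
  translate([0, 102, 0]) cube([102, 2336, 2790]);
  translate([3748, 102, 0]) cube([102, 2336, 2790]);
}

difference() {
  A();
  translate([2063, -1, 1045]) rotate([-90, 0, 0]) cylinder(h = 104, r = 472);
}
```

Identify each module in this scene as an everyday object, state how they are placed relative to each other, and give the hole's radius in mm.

A is a house frame. The house frame has a circular hole through its front wall. The hole's radius is 472 mm.

The subtracted cylinder has r = 472 mm.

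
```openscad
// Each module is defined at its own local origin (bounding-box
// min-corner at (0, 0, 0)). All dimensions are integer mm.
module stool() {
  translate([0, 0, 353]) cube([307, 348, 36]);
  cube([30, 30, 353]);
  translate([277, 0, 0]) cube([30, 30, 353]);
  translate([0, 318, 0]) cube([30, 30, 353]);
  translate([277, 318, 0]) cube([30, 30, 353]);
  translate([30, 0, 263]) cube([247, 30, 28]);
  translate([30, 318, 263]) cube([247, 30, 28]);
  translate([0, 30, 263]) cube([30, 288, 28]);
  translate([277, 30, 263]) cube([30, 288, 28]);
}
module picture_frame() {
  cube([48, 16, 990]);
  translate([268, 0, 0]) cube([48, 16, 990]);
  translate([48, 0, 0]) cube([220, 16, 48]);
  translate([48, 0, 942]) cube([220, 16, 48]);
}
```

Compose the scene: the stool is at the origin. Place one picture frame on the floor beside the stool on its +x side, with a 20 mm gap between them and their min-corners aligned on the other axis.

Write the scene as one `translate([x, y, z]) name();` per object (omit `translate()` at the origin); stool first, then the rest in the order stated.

stool();
translate([327, 0, 0]) picture_frame();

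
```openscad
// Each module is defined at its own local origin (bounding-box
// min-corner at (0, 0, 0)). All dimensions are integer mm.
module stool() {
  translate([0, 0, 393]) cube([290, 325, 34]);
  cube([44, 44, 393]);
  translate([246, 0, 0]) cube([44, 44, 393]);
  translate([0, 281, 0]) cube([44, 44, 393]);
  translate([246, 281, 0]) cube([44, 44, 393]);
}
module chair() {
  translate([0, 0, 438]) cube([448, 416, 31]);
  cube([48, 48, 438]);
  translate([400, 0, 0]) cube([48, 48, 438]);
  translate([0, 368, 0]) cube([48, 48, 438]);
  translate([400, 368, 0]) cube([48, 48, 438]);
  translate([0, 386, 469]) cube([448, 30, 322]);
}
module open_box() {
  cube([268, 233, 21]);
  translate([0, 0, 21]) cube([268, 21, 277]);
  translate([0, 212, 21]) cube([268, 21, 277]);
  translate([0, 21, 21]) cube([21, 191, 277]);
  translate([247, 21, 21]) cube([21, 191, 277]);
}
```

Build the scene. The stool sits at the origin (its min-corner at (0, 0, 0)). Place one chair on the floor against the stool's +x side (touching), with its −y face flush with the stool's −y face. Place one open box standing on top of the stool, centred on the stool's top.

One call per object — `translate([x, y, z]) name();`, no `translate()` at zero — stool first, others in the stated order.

stool();
translate([290, 0, 0]) chair();
translate([11, 46, 427]) open_box();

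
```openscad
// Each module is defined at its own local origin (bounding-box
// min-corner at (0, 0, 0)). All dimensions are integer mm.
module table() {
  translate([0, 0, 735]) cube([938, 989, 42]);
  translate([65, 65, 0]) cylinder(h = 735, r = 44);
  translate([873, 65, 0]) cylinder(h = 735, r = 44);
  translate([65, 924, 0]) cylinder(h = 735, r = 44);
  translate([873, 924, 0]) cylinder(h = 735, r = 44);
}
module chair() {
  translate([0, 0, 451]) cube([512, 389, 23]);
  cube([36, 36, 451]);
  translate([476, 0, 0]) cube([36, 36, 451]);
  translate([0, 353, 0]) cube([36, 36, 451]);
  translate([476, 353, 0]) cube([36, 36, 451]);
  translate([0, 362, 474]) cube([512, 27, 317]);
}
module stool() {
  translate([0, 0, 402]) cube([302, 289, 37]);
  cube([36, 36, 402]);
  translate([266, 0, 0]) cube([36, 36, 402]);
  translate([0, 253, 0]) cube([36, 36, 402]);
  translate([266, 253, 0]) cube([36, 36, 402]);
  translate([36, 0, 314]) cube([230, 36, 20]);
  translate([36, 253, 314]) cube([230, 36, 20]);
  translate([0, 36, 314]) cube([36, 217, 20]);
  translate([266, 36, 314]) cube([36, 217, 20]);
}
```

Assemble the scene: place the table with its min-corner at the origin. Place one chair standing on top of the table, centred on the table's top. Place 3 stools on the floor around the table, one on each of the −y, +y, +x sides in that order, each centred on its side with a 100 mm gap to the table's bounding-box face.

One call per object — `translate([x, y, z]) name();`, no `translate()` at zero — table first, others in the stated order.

table();
translate([213, 300, 777]) chair();
translate([318, -389, 0]) stool();
translate([318, 1089, 0]) stool();
translate([1038, 350, 0]) stool();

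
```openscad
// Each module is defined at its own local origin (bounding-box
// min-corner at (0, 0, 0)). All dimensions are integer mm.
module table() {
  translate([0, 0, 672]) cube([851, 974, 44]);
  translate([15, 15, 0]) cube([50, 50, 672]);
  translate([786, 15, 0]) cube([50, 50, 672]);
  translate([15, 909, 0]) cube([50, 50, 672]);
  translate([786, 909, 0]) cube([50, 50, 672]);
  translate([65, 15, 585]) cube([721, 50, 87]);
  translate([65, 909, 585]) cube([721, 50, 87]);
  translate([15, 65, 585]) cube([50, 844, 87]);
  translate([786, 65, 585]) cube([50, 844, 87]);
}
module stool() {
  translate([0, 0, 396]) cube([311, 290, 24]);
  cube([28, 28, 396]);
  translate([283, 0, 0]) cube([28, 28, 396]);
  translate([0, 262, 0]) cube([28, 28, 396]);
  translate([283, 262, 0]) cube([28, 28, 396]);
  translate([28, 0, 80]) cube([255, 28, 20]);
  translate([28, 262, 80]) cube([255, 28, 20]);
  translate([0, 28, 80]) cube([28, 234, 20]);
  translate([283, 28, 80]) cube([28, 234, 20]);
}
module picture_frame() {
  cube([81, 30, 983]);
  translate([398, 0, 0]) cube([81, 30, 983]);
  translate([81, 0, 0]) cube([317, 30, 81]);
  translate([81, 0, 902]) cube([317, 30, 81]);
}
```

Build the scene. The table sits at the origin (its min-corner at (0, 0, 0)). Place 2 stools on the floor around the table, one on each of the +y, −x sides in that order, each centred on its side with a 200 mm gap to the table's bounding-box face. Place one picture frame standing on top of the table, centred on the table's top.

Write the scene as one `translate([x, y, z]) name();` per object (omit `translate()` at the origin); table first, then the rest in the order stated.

table();
translate([270, 1174, 0]) stool();
translate([-511, 342, 0]) stool();
translate([186, 472, 716]) picture_frame();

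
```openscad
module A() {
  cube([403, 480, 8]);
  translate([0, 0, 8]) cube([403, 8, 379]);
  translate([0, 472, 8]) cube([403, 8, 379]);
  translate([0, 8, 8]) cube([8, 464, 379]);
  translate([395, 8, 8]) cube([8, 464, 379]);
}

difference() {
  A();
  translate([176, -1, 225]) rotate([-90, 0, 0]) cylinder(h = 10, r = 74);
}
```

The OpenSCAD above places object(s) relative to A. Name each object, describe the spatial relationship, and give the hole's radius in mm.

The subtracted cylinder has r = 74 mm.

A is an open box. The open box has a circular hole through its front wall. The hole's radius is 74 mm.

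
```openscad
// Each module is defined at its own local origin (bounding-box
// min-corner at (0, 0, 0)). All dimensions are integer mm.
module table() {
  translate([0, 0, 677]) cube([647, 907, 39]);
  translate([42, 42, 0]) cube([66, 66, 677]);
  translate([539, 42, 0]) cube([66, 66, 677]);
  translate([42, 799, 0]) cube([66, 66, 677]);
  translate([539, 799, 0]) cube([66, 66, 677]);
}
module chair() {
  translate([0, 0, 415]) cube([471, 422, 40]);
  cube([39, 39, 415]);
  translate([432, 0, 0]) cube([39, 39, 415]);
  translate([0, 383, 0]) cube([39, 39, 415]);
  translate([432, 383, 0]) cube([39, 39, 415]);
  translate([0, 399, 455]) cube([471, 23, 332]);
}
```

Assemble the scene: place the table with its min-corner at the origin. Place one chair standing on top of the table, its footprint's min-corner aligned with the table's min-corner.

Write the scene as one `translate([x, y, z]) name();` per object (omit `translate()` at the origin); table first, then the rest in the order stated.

table();
translate([0, 0, 716]) chair();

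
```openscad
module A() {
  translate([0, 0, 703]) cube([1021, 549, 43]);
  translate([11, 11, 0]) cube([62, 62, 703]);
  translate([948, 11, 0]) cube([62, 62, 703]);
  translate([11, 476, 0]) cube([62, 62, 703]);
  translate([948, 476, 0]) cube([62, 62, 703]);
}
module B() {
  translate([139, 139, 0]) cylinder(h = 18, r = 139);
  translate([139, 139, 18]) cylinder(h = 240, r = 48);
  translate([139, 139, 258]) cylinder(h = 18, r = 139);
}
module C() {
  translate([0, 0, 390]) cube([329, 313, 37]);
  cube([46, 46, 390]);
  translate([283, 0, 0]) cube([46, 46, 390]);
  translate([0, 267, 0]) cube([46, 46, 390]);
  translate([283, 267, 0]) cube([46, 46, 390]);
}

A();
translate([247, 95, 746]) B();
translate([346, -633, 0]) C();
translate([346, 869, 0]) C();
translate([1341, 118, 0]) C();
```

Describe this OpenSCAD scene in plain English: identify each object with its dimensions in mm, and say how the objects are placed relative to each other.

A is a rectangular dining table. The top is 1021×549×43 mm with its upper surface at z = 746 mm. It stands on four 62×62 mm square legs, each inset 11 mm from the nearest pair of top edges, running from the floor to the underside of the top.

B is a spool: two coaxial disc flanges of radius 139 mm and thickness 18 mm, joined by a core cylinder of radius 48 mm and height 240 mm. The lower flange rests on z = 0 and the three cylinders share a vertical axis.

C is a four-legged stool. The seat is 329×313 mm, 37 mm thick, top at z = 427 mm. It stands on four square legs, each 46×46 mm in cross-section, from z = 0 to the seat underside, each flush with a corner of the seat.

The spool is on top of the table. Three stools sit around the table at the −y, +y, +x sides.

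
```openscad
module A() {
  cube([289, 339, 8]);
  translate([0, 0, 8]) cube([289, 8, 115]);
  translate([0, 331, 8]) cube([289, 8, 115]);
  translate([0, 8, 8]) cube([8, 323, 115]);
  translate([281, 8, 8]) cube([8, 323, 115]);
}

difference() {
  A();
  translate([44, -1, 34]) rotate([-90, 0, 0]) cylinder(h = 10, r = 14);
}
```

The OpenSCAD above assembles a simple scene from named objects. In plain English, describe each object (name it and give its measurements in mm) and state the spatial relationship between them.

A is an open-topped rectangular box: outside dimensions 289×339×123 mm, with a uniform wall and base thickness of 8 mm. The base is a full 289×339 slab on the floor; four walls sit on top of the base. The front and back walls (the −y and +y sides) span the full width; the two side walls fit between them.

The open box has a circular hole of radius 14 mm through its front wall, centred at (x = 44, z = 34).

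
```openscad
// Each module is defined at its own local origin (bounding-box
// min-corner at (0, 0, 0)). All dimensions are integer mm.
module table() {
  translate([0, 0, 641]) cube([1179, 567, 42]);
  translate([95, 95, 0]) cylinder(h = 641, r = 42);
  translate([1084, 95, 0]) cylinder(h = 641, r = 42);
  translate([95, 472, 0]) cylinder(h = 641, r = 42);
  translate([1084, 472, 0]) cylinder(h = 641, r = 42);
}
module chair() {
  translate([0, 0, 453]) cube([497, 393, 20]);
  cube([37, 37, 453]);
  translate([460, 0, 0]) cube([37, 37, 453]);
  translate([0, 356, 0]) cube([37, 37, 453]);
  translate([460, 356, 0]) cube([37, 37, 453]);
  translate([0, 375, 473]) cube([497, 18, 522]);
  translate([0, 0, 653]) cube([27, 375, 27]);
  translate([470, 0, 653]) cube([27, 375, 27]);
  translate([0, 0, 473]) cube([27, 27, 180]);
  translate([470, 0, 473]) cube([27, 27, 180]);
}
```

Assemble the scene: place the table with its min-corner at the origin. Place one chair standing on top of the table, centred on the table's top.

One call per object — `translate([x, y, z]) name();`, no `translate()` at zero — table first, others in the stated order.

table();
translate([341, 87, 683]) chair();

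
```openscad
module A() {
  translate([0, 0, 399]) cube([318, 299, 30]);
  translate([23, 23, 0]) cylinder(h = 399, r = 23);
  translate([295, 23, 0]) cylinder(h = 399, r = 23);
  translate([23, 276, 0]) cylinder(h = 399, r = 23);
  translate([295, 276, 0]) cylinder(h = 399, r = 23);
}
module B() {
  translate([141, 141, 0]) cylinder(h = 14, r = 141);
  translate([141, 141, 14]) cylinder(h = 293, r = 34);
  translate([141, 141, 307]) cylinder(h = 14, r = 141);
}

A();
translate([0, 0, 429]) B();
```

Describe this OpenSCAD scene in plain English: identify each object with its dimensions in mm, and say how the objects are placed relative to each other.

A is a simple wooden stool: a rectangular seat 318 mm (x) by 299 mm (y), 30 mm thick, top face at z = 429 mm, on four round legs, each 46 mm in diameter. The legs rest on z = 0, each leg's axis is inset half a diameter from the nearest pair of seat edges (so the leg's bounding box is flush with the corner).

B is a spool: two coaxial disc flanges of radius 141 mm and thickness 14 mm, joined by a core cylinder of radius 34 mm and height 293 mm. The lower flange rests on z = 0 and the three cylinders share a vertical axis.

The spool is on top of the stool.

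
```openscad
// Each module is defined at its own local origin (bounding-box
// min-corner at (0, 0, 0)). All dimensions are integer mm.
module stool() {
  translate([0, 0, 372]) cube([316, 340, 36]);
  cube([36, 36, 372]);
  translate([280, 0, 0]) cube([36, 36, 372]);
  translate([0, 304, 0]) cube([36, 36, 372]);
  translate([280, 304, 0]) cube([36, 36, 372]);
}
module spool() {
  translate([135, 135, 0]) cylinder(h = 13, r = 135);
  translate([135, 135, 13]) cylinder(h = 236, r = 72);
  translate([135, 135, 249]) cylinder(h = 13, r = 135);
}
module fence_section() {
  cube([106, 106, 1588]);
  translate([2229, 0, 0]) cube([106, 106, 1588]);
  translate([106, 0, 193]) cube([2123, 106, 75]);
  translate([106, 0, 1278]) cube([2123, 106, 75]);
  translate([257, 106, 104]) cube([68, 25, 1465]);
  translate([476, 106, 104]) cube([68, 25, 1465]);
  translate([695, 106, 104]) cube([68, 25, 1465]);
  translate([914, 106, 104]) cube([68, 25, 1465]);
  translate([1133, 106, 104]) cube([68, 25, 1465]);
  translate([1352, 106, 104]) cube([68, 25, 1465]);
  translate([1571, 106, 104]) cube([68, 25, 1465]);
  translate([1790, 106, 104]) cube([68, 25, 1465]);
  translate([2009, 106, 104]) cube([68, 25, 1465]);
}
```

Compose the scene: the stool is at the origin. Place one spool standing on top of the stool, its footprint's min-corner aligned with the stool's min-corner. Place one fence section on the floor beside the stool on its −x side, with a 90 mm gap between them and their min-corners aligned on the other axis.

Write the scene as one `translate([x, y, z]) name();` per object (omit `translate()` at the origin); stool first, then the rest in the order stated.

stool();
translate([0, 0, 408]) spool();
translate([-2425, 0, 0]) fence_section();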